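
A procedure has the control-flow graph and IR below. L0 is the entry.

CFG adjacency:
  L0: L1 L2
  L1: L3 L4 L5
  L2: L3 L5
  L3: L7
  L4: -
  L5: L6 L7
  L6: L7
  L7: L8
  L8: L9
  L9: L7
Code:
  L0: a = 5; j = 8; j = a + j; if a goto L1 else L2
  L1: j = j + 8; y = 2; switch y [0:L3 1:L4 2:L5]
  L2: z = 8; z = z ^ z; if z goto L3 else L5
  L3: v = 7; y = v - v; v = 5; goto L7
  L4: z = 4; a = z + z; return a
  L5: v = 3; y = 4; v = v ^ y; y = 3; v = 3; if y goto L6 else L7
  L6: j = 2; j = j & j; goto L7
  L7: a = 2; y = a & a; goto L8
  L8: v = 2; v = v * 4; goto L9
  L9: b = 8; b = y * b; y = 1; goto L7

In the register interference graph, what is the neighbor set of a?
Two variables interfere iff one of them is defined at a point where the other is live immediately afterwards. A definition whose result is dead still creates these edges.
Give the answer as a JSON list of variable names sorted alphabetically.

def/use:
  L0 def {a,j} use ∅
  L1 def {j,y} use {j}
  L2 def {z} use ∅
  L3 def {v,y} use ∅
  L4 def {a,z} use ∅
  L5 def {v,y} use ∅
  L6 def {j} use ∅
  L7 def {a,y} use ∅
  L8 def {v} use ∅
  L9 def {b,y} use {y}

Live sets:
  live L0: ∅→{j}
  live L1: {j}→∅
  live L2: ∅→∅
  live L3: ∅→∅
  live L4: ∅→∅
  live L5: ∅→∅
  live L6: ∅→∅
  live L7: ∅→{y}
  live L8: {y}→{y}
  live L9: {y}→∅

Interfere edges:
  a↔{j}
  b↔{y}
  j↔{a}
  v↔{y}
  y↔{b,v}
  z↔∅

N(a) = ["j"]

Answer: ["j"]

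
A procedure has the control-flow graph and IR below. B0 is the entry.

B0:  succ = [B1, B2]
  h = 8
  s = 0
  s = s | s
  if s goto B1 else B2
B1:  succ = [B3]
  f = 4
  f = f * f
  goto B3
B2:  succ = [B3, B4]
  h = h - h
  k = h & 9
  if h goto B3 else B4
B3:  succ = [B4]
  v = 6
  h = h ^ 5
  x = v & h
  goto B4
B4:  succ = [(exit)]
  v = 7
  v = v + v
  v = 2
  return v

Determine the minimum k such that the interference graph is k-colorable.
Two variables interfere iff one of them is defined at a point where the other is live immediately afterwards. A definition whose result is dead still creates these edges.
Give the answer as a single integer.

Per-block:
  B0: def={h,s} ue=∅
  B1: def={f} ue=∅
  B2: def={h,k} ue={h}
  B3: def={h,v,x} ue={h}
  B4: def={v} ue=∅

Backward fixpoint:
  B0 li=∅ lo={h}
  B1 li={h} lo={h}
  B2 li={h} lo={h}
  B3 li={h} lo=∅
  B4 li=∅ lo=∅

Conflict graph:
  f: {h}
  h: {f,k,s,v}
  k: {h}
  s: {h}
  v: {h}
  x: ∅

Colouring:
  {f,h} pairwise interfere (2-clique) ⇒ χ ≥ 2
  assign f→c1 h→c0 k→c1 s→c1 v→c1 x→c0 — no edge inside a register ⇒ χ ≤ 2
  χ = 2

Answer: 2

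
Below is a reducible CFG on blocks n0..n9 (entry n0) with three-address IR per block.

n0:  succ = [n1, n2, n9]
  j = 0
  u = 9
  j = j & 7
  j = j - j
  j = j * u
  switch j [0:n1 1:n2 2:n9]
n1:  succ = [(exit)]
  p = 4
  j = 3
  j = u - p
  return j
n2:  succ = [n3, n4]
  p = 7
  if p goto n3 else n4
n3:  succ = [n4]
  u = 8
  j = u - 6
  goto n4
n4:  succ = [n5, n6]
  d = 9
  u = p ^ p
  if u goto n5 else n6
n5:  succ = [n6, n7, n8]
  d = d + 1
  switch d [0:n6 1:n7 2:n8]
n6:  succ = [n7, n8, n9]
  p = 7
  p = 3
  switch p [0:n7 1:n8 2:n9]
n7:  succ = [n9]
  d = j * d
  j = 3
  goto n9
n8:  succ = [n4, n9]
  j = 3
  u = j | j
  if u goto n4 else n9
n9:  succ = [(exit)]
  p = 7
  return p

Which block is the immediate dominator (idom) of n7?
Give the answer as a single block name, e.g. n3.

idom tree: n1←n0 n2←n0 n3←n2 n4←n2 n5←n4 n6←n4 n7←n4 n8←n4 n9←n0
Dom∩ at merges:
  n4: preds {n2,n3,n8}: {n0,n2} ∩ {n0,n2,n3} ∩ {n0,n2,n4,n8} = {n0,n2}; idom=n2
  n6: preds {n4,n5}: {n0,n2,n4} ∩ {n0,n2,n4,n5} = {n0,n2,n4}; idom=n4
  n7: preds {n5,n6}: {n0,n2,n4,n5} ∩ {n0,n2,n4,n6} = {n0,n2,n4}; idom=n4
  n8: preds {n5,n6}: {n0,n2,n4,n5} ∩ {n0,n2,n4,n6} = {n0,n2,n4}; idom=n4
  n9: preds {n0,n6,n7,n8}: {n0} ∩ {n0,n2,n4,n6} ∩ {n0,n2,n4,n7} ∩ {n0,n2,n4,n8} = {n0}; idom=n0

idom(n7) = n4

Answer: n4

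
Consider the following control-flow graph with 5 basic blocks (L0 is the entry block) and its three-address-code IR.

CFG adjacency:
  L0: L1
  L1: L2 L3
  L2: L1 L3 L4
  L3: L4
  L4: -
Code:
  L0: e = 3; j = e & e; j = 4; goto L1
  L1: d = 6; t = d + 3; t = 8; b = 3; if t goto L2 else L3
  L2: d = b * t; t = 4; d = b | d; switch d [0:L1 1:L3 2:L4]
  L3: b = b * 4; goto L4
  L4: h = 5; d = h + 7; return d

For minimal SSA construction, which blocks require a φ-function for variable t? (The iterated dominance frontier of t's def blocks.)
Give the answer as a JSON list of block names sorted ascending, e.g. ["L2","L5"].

idom tree: L1←L0 L2←L1 L3←L1 L4←L1
Dom at joins:
  L1: preds {L0,L2}: {L0} ∩ {L0,L1,L2} = {L0}; idom=L0
  L3: preds {L1,L2}: {L0,L1} ∩ {L0,L1,L2} = {L0,L1}; idom=L1
  L4: preds {L2,L3}: {L0,L1,L2} ∩ {L0,L1,L3} = {L0,L1}; idom=L1

Frontier:
  join L1 pred L0: · stop@L0
  join L1 pred L2: L2→L1 stop@L0
  join L3 pred L1: · stop@L1
  join L3 pred L2: L2 stop@L1
  join L4 pred L2: L2 stop@L1
  join L4 pred L3: L3 stop@L1
  L0 → ∅
  L1 → {L1}
  L2 → {L1,L3,L4}
  L3 → {L4}
  L4 → ∅

φ for t: defs {L1,L2}
  DF⁺ = {L1,L3,L4}

Answer: ["L1", "L3", "L4"]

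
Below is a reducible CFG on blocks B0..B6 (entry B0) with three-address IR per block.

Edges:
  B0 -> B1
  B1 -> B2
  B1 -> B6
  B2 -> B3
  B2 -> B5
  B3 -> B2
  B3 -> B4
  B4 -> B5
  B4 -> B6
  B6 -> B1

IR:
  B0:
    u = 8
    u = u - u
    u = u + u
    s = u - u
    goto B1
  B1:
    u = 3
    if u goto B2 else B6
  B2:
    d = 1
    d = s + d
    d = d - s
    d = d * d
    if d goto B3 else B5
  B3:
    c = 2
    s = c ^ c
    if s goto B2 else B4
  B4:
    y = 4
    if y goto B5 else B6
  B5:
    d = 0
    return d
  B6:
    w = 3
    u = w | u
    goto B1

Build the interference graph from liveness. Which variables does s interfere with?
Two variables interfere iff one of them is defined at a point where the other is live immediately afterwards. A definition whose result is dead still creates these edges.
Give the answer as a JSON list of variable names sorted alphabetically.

Per-block:
  B0: def={s,u} ue=∅
  B1: def={u} ue=∅
  B2: def={d} ue={s}
  B3: def={c,s} ue=∅
  B4: def={y} ue=∅
  B5: def={d} ue=∅
  B6: def={u,w} ue={u}

Backward fixpoint:
  B0: in=∅ out={s}
  B1: in={s} out={s,u}
  B2: in={s,u} out={u}
  B3: in={u} out={s,u}
  B4: in={s,u} out={s,u}
  B5: in=∅ out=∅
  B6: in={s,u} out={s}

Conflict graph:
  c↔{u}
  d↔{s,u}
  s↔{d,u,w,y}
  u↔{c,d,s,w,y}
  w↔{s,u}
  y↔{s,u}

N(s) = ["d", "u", "w", "y"]

Answer: ["d", "u", "w", "y"]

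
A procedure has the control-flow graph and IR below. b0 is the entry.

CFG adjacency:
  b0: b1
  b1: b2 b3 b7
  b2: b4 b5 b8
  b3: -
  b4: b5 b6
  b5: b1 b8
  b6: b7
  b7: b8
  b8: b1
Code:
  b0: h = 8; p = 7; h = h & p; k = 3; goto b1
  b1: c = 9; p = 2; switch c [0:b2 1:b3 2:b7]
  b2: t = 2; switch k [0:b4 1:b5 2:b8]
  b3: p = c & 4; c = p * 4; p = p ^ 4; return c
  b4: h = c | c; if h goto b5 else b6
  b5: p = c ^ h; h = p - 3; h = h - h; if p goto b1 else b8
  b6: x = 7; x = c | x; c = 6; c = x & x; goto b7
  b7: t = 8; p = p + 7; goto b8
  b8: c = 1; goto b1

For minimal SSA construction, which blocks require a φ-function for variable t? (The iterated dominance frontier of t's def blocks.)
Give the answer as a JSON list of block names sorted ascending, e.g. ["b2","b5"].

Answer: ["b1", "b7", "b8"]

Analysis:
idom tree: b1←b0 b2←b1 b3←b1 b4←b2 b5←b2 b6←b4 b7←b1 b8←b1
Dom∩ at merges:
  b1: preds {b0,b5,b8}: {b0} ∩ {b0,b1,b2,b5} ∩ {b0,b1,b8} = {b0}; idom=b0
  b5: preds {b2,b4}: {b0,b1,b2} ∩ {b0,b1,b2,b4} = {b0,b1,b2}; idom=b2
  b7: preds {b1,b6}: {b0,b1} ∩ {b0,b1,b2,b4,b6} = {b0,b1}; idom=b1
  b8: preds {b2,b5,b7}: {b0,b1,b2} ∩ {b0,b1,b2,b5} ∩ {b0,b1,b7} = {b0,b1}; idom=b1

Frontier:
  join b1 pred b0: · stop@b0
  join b1 pred b5: b5→b2→b1 stop@b0
  join b1 pred b8: b8→b1 stop@b0
  join b5 pred b2: · stop@b2
  join b5 pred b4: b4 stop@b2
  join b7 pred b1: · stop@b1
  join b7 pred b6: b6→b4→b2 stop@b1
  join b8 pred b2: b2 stop@b1
  join b8 pred b5: b5→b2 stop@b1
  join b8 pred b7: b7 stop@b1
  DF(b0)=∅
  DF(b1)={b1}
  DF(b2)={b1,b7,b8}
  DF(b3)=∅
  DF(b4)={b5,b7}
  DF(b5)={b1,b8}
  DF(b6)={b7}
  DF(b7)={b8}
  DF(b8)={b1}

φ for t: defs {b2,b7}
  DF⁺ = {b1,b7,b8}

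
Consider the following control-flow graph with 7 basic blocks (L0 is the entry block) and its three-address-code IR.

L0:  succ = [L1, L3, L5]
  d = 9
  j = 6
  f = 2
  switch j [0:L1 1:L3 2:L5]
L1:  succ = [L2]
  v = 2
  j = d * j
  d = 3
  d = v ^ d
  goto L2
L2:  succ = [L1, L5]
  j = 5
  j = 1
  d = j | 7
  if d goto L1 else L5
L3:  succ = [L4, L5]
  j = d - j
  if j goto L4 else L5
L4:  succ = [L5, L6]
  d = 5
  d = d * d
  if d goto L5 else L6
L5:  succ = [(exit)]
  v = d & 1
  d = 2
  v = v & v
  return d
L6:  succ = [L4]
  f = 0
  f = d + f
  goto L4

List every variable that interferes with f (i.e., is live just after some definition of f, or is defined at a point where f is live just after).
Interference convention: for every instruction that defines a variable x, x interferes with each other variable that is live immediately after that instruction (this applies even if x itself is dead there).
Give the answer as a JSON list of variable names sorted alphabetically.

Answer: ["d", "j"]

Analysis:
Per-block:
  L0: {d,f,j} / ∅
  L1: {d,j,v} / {d,j}
  L2: {d,j} / ∅
  L3: {j} / {d,j}
  L4: {d} / ∅
  L5: {d,v} / {d}
  L6: {f} / {d}

Liveness:
  live L0: ∅→{d,j}
  live L1: {d,j}→∅
  live L2: ∅→{d,j}
  live L3: {d,j}→{d}
  live L4: ∅→{d}
  live L5: {d}→∅
  live L6: {d}→∅

Conflict graph:
  d — {f,j,v}
  f — {d,j}
  j — {d,f,v}
  v — {d,j}

N(f) = ["d", "j"]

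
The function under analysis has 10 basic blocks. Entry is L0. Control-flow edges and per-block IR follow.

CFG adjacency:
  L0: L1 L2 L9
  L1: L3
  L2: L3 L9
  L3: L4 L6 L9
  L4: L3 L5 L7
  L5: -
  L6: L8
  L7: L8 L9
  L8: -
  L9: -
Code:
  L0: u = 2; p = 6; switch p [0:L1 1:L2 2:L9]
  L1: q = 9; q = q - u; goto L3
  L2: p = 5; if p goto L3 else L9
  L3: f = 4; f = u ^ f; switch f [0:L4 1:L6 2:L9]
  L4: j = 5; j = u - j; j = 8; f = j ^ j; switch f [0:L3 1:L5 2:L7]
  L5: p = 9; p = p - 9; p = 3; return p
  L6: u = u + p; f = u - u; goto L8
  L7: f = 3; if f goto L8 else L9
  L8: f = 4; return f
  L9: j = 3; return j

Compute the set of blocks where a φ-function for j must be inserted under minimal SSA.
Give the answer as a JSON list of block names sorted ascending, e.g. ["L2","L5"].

Answer: ["L3", "L8", "L9"]

Analysis:
idom tree: L1←L0 L2←L0 L3←L0 L4←L3 L5←L4 L6←L3 L7←L4 L8←L3 L9←L0
Join-block Dom:
  L3: preds {L1,L2,L4}: {L0,L1} ∩ {L0,L2} ∩ {L0,L3,L4} = {L0}; idom=L0
  L8: preds {L6,L7}: {L0,L3,L6} ∩ {L0,L3,L4,L7} = {L0,L3}; idom=L3
  L9: preds {L0,L2,L3,L7}: {L0} ∩ {L0,L2} ∩ {L0,L3} ∩ {L0,L3,L4,L7} = {L0}; idom=L0

DF derivation:
  L3←L1: walk L1 to L0
  L3←L2: walk L2 to L0
  L3←L4: walk L4→L3 to L0
  L8←L6: walk L6 to L3
  L8←L7: walk L7→L4 to L3
  L9←L0: walk · to L0
  L9←L2: walk L2 to L0
  L9←L3: walk L3 to L0
  L9←L7: walk L7→L4→L3 to L0
  L0: DF=∅
  L1: DF={L3}
  L2: DF={L3,L9}
  L3: DF={L3,L9}
  L4: DF={L3,L8,L9}
  L5: DF=∅
  L6: DF={L8}
  L7: DF={L8,L9}
  L8: DF=∅
  L9: DF=∅

φ for j: defs {L4,L9}
  DF⁺ = {L3,L8,L9}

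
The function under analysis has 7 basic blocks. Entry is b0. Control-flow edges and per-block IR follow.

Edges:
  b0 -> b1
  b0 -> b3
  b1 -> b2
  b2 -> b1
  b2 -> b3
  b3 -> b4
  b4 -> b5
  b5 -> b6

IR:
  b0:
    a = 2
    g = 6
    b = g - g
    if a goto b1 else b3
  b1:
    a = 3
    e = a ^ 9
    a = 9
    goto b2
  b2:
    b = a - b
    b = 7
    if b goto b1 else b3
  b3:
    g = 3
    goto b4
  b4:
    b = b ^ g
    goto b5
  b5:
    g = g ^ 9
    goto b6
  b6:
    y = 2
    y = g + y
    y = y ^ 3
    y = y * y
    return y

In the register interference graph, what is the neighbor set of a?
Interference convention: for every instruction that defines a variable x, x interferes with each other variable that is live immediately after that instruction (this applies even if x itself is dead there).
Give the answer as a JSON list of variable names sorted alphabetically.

Answer: ["b", "g"]

Working:
Block summaries:
  b0: {a,b,g} / ∅
  b1: {a,e} / ∅
  b2: {b} / {a,b}
  b3: {g} / ∅
  b4: {b} / {b,g}
  b5: {g} / {g}
  b6: {y} / {g}

Live sets:
  live b0: ∅→{b}
  live b1: {b}→{a,b}
  live b2: {a,b}→{b}
  live b3: {b}→{b,g}
  live b4: {b,g}→{g}
  live b5: {g}→{g}
  live b6: {g}→∅

Conflict graph:
  a: {b,g}
  b: {a,e,g}
  e: {b}
  g: {a,b,y}
  y: {g}

N(a) = ["b", "g"]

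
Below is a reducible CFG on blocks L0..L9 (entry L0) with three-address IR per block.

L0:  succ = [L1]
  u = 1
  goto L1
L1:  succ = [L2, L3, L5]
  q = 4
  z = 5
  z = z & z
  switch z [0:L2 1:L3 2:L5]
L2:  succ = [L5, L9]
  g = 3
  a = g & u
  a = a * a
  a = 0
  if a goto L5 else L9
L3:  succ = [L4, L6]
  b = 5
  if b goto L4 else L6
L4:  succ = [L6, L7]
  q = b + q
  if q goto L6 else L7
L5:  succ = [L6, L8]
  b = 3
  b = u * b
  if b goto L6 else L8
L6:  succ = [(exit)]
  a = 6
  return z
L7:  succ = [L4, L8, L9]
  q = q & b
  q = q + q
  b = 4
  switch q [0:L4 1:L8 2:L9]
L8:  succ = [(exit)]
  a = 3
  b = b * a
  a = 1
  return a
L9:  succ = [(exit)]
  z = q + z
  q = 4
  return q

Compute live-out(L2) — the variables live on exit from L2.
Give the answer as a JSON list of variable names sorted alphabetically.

Answer: ["q", "u", "z"]

Analysis:
def/use:
  L0: {u} / ∅
  L1: {q,z} / ∅
  L2: {a,g} / {u}
  L3: {b} / ∅
  L4: {q} / {b,q}
  L5: {b} / {u}
  L6: {a} / {z}
  L7: {b,q} / {b,q}
  L8: {a,b} / {b}
  L9: {q,z} / {q,z}

Live sets:
  live L0: ∅→{u}
  live L1: {u}→{q,u,z}
  live L2: {q,u,z}→{q,u,z}
  live L3: {q,z}→{b,q,z}
  live L4: {b,q,z}→{b,q,z}
  live L5: {u,z}→{b,z}
  live L6: {z}→∅
  live L7: {b,q,z}→{b,q,z}
  live L8: {b}→∅
  live L9: {q,z}→∅

live-out(L2) = ["q", "u", "z"]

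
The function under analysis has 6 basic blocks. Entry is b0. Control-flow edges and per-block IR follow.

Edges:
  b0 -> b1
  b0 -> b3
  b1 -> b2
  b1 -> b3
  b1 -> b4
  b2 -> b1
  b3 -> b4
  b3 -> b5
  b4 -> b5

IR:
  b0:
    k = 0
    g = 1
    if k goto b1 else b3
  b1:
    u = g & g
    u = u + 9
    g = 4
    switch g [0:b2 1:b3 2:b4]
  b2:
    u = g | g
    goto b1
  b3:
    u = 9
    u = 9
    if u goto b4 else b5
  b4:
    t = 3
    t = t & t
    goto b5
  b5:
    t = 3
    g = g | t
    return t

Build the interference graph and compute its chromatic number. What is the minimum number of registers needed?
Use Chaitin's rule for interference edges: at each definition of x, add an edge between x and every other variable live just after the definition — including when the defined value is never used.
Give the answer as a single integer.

Per-block:
  b0 def {g,k} use ∅
  b1 def {g,u} use {g}
  b2 def {u} use {g}
  b3 def {u} use ∅
  b4 def {t} use ∅
  b5 def {g,t} use {g}

Live sets:
  live b0: ∅→{g}
  live b1: {g}→{g}
  live b2: {g}→{g}
  live b3: {g}→{g}
  live b4: {g}→{g}
  live b5: {g}→∅

Interfere edges:
  g↔{k,t,u}
  k↔{g}
  t↔{g}
  u↔{g}

Registers:
  {g,k} pairwise interfere (2-clique) ⇒ χ ≥ 2
  2-colouring: R0={g}  R1={k,t,u}
  χ = 2

Answer: 2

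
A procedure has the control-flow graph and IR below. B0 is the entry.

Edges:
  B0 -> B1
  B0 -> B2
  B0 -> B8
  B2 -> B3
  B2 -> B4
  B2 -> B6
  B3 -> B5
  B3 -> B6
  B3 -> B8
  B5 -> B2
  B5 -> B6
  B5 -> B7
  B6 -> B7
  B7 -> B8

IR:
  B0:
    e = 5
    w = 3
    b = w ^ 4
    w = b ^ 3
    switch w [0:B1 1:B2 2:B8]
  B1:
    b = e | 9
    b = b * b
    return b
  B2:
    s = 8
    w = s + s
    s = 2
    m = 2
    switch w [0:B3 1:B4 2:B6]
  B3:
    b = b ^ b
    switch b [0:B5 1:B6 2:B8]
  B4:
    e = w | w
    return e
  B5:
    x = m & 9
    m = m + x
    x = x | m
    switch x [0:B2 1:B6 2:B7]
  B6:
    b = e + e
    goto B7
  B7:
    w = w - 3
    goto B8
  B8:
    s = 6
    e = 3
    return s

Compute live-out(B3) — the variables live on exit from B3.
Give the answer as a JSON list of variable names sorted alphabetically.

def/use:
  B0: {b,e,w} / ∅
  B1: {b} / {e}
  B2: {m,s,w} / ∅
  B3: {b} / {b}
  B4: {e} / {w}
  B5: {m,x} / {m}
  B6: {b} / {e}
  B7: {w} / {w}
  B8: {e,s} / ∅

Liveness:
  B0 li=∅ lo={b,e}
  B1 li={e} lo=∅
  B2 li={b,e} lo={b,e,m,w}
  B3 li={b,e,m,w} lo={b,e,m,w}
  B4 li={w} lo=∅
  B5 li={b,e,m,w} lo={b,e,w}
  B6 li={e,w} lo={w}
  B7 li={w} lo=∅
  B8 li=∅ lo=∅

live-out(B3) = ["b", "e", "m", "w"]

Answer: ["b", "e", "m", "w"]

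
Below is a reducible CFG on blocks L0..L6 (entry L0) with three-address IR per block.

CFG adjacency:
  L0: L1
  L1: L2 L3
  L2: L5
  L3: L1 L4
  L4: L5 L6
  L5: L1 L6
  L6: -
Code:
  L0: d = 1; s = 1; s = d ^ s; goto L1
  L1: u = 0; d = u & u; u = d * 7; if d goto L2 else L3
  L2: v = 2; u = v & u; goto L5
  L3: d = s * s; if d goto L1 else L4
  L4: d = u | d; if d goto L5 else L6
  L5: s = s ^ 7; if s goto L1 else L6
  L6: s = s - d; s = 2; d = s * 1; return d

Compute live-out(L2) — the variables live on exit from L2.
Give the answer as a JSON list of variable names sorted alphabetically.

Block summaries:
  L0 def {d,s} use ∅
  L1 def {d,u} use ∅
  L2 def {u,v} use {u}
  L3 def {d} use {s}
  L4 def {d} use {d,u}
  L5 def {s} use {s}
  L6 def {d,s} use {d,s}

Liveness:
  L0: in=∅ out={s}
  L1: in={s} out={d,s,u}
  L2: in={d,s,u} out={d,s}
  L3: in={s,u} out={d,s,u}
  L4: in={d,s,u} out={d,s}
  L5: in={d,s} out={d,s}
  L6: in={d,s} out=∅

live-out(L2) = ["d", "s"]

Answer: ["d", "s"]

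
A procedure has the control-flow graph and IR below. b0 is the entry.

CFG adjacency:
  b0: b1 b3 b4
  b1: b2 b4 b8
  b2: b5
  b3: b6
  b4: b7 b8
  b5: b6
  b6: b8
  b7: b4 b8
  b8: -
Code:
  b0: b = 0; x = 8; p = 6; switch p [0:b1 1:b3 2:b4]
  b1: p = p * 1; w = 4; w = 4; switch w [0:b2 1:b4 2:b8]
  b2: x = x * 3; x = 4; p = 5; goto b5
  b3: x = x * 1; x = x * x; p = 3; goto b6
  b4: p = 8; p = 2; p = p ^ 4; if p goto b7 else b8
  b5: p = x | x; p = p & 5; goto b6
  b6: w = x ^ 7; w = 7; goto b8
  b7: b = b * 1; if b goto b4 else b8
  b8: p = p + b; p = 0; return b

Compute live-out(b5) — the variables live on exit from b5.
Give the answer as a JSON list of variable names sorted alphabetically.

Answer: ["b", "p", "x"]

Derivation:
Per-block:
  b0: def={b,p,x} ue=∅
  b1: def={p,w} ue={p}
  b2: def={p,x} ue={x}
  b3: def={p,x} ue={x}
  b4: def={p} ue=∅
  b5: def={p} ue={x}
  b6: def={w} ue={x}
  b7: def={b} ue={b}
  b8: def={p} ue={b,p}

Backward fixpoint:
  live b0: ∅→{b,p,x}
  live b1: {b,p,x}→{b,p,x}
  live b2: {b,x}→{b,x}
  live b3: {b,x}→{b,p,x}
  live b4: {b}→{b,p}
  live b5: {b,x}→{b,p,x}
  live b6: {b,p,x}→{b,p}
  live b7: {b,p}→{b,p}
  live b8: {b,p}→∅

live-out(b5) = ["b", "p", "x"]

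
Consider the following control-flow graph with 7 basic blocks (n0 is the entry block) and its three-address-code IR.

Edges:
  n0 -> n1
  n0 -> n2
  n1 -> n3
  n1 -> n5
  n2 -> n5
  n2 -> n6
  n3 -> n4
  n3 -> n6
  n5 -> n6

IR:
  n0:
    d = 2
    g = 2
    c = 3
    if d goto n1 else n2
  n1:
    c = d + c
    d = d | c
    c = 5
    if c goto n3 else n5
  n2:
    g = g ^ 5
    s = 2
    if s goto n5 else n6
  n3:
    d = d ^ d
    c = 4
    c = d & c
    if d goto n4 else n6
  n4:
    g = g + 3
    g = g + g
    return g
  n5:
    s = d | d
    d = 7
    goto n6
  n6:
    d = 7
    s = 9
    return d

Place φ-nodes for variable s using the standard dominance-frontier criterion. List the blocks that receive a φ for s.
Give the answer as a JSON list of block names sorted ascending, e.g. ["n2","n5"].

Answer: ["n5", "n6"]

Analysis:
idom tree: n1←n0 n2←n0 n3←n1 n4←n3 n5←n0 n6←n0
Join-block Dom:
  n5: preds {n1,n2}: {n0,n1} ∩ {n0,n2} = {n0}; idom=n0
  n6: preds {n2,n3,n5}: {n0,n2} ∩ {n0,n1,n3} ∩ {n0,n5} = {n0}; idom=n0

DF walk-up:
  n5←n1: walk n1 to n0
  n5←n2: walk n2 to n0
  n6←n2: walk n2 to n0
  n6←n3: walk n3→n1 to n0
  n6←n5: walk n5 to n0
  DF(n0)=∅
  DF(n1)={n5,n6}
  DF(n2)={n5,n6}
  DF(n3)={n6}
  DF(n4)=∅
  DF(n5)={n6}
  DF(n6)=∅

φ for s: defs {n2,n5,n6}
  DF⁺ = {n5,n6}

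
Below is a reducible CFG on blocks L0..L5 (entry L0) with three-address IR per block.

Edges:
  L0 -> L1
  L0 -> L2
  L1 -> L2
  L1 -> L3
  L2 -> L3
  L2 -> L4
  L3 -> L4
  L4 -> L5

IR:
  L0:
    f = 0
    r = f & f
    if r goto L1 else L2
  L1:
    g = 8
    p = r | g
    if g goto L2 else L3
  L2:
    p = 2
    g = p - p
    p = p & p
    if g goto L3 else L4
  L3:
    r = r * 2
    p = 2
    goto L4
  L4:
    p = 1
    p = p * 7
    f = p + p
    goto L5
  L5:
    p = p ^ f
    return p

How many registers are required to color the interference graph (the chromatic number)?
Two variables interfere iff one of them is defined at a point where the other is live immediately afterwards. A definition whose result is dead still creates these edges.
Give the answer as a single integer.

Block summaries:
  L0: def={f,r} ue=∅
  L1: def={g,p} ue={r}
  L2: def={g,p} ue=∅
  L3: def={p,r} ue={r}
  L4: def={f,p} ue=∅
  L5: def={p} ue={f,p}

Liveness:
  L0: in=∅ out={r}
  L1: in={r} out={r}
  L2: in={r} out={r}
  L3: in={r} out=∅
  L4: in=∅ out={f,p}
  L5: in={f,p} out=∅

Interference:
  f↔{p}
  g↔{p,r}
  p↔{f,g,r}
  r↔{g,p}

Chromatic number:
  clique {g,p,r} ⇒ need ≥ 3
  assign f→r1 g→r1 p→r0 r→r2 — no edge inside a register ⇒ χ ≤ 3
  χ = 3

Answer: 3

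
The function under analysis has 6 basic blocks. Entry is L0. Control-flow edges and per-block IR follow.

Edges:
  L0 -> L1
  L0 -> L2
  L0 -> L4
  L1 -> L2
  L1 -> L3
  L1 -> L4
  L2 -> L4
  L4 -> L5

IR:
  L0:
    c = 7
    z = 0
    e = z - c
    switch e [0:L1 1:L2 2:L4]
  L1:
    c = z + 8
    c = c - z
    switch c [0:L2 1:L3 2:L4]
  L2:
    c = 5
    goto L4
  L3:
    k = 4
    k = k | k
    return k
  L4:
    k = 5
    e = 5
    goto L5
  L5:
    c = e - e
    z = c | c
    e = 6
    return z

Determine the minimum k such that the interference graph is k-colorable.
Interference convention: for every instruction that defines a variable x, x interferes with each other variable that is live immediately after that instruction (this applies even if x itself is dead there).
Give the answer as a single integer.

Answer: 2

Analysis:
Per-block:
  L0: {c,e,z} / ∅
  L1: {c} / {z}
  L2: {c} / ∅
  L3: {k} / ∅
  L4: {e,k} / ∅
  L5: {c,e,z} / {e}

Live sets:
  L0: in=∅ out={z}
  L1: in={z} out=∅
  L2: in=∅ out=∅
  L3: in=∅ out=∅
  L4: in=∅ out={e}
  L5: in={e} out=∅

Conflict graph:
  c — {z}
  e — {z}
  k — ∅
  z — {c,e}

Registers:
  clique {c,z} ⇒ need ≥ 2
  2-colouring: R0={k,z}  R1={c,e}
  χ = 2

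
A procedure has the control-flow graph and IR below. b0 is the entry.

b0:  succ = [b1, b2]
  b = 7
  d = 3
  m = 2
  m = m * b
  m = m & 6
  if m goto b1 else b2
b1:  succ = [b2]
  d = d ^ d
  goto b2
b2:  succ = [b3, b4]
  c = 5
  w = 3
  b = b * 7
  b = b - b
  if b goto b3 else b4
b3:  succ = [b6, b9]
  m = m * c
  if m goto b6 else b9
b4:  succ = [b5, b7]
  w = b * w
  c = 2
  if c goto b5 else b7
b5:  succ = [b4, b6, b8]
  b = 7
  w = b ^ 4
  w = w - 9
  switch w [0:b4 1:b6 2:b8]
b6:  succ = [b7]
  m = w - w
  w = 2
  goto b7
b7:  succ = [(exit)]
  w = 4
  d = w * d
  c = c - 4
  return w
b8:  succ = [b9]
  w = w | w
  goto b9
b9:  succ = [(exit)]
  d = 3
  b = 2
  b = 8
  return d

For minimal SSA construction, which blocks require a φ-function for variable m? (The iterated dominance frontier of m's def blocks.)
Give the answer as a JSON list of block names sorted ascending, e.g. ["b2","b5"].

Answer: ["b6", "b7", "b9"]

Derivation:
idom tree: b1←b0 b2←b0 b3←b2 b4←b2 b5←b4 b6←b2 b7←b2 b8←b5 b9←b2
Dom∩ at merges:
  b2: preds {b0,b1}: {b0} ∩ {b0,b1} = {b0}; idom=b0
  b4: preds {b2,b5}: {b0,b2} ∩ {b0,b2,b4,b5} = {b0,b2}; idom=b2
  b6: preds {b3,b5}: {b0,b2,b3} ∩ {b0,b2,b4,b5} = {b0,b2}; idom=b2
  b7: preds {b4,b6}: {b0,b2,b4} ∩ {b0,b2,b6} = {b0,b2}; idom=b2
  b9: preds {b3,b8}: {b0,b2,b3} ∩ {b0,b2,b4,b5,b8} = {b0,b2}; idom=b2

DF derivation:
  join b2 pred b0: · stop@b0
  join b2 pred b1: b1 stop@b0
  join b4 pred b2: · stop@b2
  join b4 pred b5: b5→b4 stop@b2
  join b6 pred b3: b3 stop@b2
  join b6 pred b5: b5→b4 stop@b2
  join b7 pred b4: b4 stop@b2
  join b7 pred b6: b6 stop@b2
  join b9 pred b3: b3 stop@b2
  join b9 pred b8: b8→b5→b4 stop@b2
  b0 → ∅
  b1 → {b2}
  b2 → ∅
  b3 → {b6,b9}
  b4 → {b4,b6,b7,b9}
  b5 → {b4,b6,b9}
  b6 → {b7}
  b7 → ∅
  b8 → {b9}
  b9 → ∅

φ for m: defs {b0,b3,b6}
  DF⁺ = {b6,b7,b9}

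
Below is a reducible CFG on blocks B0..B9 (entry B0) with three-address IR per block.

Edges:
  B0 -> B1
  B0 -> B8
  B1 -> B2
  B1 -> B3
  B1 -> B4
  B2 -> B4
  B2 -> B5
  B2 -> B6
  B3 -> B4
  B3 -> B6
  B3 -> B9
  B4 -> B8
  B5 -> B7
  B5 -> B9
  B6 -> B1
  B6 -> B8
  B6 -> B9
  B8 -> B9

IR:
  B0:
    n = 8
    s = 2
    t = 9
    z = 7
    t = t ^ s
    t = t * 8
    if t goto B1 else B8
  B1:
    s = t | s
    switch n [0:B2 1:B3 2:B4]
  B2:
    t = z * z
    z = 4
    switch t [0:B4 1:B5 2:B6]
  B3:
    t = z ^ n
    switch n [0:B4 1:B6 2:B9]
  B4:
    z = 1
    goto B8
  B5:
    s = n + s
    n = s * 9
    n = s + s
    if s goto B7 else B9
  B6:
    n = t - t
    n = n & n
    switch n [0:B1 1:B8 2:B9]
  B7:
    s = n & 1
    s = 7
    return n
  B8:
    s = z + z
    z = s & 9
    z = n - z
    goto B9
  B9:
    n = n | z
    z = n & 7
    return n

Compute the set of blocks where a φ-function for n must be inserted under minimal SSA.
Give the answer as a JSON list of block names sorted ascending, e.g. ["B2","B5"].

idom tree: B1←B0 B2←B1 B3←B1 B4←B1 B5←B2 B6←B1 B7←B5 B8←B0 B9←B0
Join-block Dom:
  B1: preds {B0,B6}: {B0} ∩ {B0,B1,B6} = {B0}; idom=B0
  B4: preds {B1,B2,B3}: {B0,B1} ∩ {B0,B1,B2} ∩ {B0,B1,B3} = {B0,B1}; idom=B1
  B6: preds {B2,B3}: {B0,B1,B2} ∩ {B0,B1,B3} = {B0,B1}; idom=B1
  B8: preds {B0,B4,B6}: {B0} ∩ {B0,B1,B4} ∩ {B0,B1,B6} = {B0}; idom=B0
  B9: preds {B3,B5,B6,B8}: {B0,B1,B3} ∩ {B0,B1,B2,B5} ∩ {B0,B1,B6} ∩ {B0,B8} = {B0}; idom=B0

Frontier:
  join B1 pred B0: · stop@B0
  join B1 pred B6: B6→B1 stop@B0
  join B4 pred B1: · stop@B1
  join B4 pred B2: B2 stop@B1
  join B4 pred B3: B3 stop@B1
  join B6 pred B2: B2 stop@B1
  join B6 pred B3: B3 stop@B1
  join B8 pred B0: · stop@B0
  join B8 pred B4: B4→B1 stop@B0
  join B8 pred B6: B6→B1 stop@B0
  join B9 pred B3: B3→B1 stop@B0
  join B9 pred B5: B5→B2→B1 stop@B0
  join B9 pred B6: B6→B1 stop@B0
  join B9 pred B8: B8 stop@B0
  B0: DF=∅
  B1: DF={B1,B8,B9}
  B2: DF={B4,B6,B9}
  B3: DF={B4,B6,B9}
  B4: DF={B8}
  B5: DF={B9}
  B6: DF={B1,B8,B9}
  B7: DF=∅
  B8: DF={B9}
  B9: DF=∅

φ for n: defs {B0,B5,B6,B9}
  DF⁺ = {B1,B8,B9}

Answer: ["B1", "B8", "B9"]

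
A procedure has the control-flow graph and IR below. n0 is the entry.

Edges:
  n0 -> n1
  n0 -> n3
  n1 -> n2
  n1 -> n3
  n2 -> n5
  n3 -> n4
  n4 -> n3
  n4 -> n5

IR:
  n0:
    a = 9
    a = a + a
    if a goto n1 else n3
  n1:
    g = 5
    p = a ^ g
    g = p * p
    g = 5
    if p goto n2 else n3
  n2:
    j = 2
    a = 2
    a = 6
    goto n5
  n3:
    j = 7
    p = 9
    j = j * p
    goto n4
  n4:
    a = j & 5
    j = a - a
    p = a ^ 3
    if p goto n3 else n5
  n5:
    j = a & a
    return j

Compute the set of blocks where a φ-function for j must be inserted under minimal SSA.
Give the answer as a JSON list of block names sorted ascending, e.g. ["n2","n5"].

idom tree: n1←n0 n2←n1 n3←n0 n4←n3 n5←n0
Join-block Dom:
  n3: preds {n0,n1,n4}: {n0} ∩ {n0,n1} ∩ {n0,n3,n4} = {n0}; idom=n0
  n5: preds {n2,n4}: {n0,n1,n2} ∩ {n0,n3,n4} = {n0}; idom=n0

DF derivation:
  n3←n0: walk · to n0
  n3←n1: walk n1 to n0
  n3←n4: walk n4→n3 to n0
  n5←n2: walk n2→n1 to n0
  n5←n4: walk n4→n3 to n0
  n0: DF=∅
  n1: DF={n3,n5}
  n2: DF={n5}
  n3: DF={n3,n5}
  n4: DF={n3,n5}
  n5: DF=∅

φ for j: defs {n2,n3,n4,n5}
  DF⁺ = {n3,n5}

Answer: ["n3", "n5"]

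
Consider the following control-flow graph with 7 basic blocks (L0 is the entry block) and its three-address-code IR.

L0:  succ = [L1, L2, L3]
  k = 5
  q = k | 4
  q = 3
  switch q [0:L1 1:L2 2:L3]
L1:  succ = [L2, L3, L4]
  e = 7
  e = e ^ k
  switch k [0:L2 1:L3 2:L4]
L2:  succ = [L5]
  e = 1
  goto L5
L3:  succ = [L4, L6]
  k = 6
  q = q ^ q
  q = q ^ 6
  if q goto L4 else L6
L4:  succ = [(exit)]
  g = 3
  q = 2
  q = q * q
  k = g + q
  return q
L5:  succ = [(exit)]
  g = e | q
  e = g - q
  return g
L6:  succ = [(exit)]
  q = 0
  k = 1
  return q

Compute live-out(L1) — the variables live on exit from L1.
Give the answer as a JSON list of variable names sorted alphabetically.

Answer: ["q"]

Working:
def/use:
  L0 def {k,q} use ∅
  L1 def {e} use {k}
  L2 def {e} use ∅
  L3 def {k,q} use {q}
  L4 def {g,k,q} use ∅
  L5 def {e,g} use {e,q}
  L6 def {k,q} use ∅

Liveness:
  L0 li=∅ lo={k,q}
  L1 li={k,q} lo={q}
  L2 li={q} lo={e,q}
  L3 li={q} lo=∅
  L4 li=∅ lo=∅
  L5 li={e,q} lo=∅
  L6 li=∅ lo=∅

live-out(L1) = ["q"]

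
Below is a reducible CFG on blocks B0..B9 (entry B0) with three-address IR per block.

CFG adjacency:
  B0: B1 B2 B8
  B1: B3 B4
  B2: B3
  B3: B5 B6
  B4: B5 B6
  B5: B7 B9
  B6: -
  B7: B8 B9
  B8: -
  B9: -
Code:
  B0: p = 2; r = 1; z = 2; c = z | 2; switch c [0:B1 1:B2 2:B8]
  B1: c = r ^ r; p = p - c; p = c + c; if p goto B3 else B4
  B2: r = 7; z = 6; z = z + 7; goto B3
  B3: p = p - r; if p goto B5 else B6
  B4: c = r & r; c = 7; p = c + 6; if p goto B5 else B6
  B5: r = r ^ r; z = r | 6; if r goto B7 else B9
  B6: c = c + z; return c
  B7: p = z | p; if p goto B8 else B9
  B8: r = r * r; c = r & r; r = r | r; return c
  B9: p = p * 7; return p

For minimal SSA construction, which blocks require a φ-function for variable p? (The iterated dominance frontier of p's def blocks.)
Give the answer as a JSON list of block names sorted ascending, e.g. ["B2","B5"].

idom tree: B1←B0 B2←B0 B3←B0 B4←B1 B5←B0 B6←B0 B7←B5 B8←B0 B9←B5
Dom∩ at merges:
  B3: preds {B1,B2}: {B0,B1} ∩ {B0,B2} = {B0}; idom=B0
  B5: preds {B3,B4}: {B0,B3} ∩ {B0,B1,B4} = {B0}; idom=B0
  B6: preds {B3,B4}: {B0,B3} ∩ {B0,B1,B4} = {B0}; idom=B0
  B8: preds {B0,B7}: {B0} ∩ {B0,B5,B7} = {B0}; idom=B0
  B9: preds {B5,B7}: {B0,B5} ∩ {B0,B5,B7} = {B0,B5}; idom=B5

DF walk-up:
  join B3 pred B1: B1 stop@B0
  join B3 pred B2: B2 stop@B0
  join B5 pred B3: B3 stop@B0
  join B5 pred B4: B4→B1 stop@B0
  join B6 pred B3: B3 stop@B0
  join B6 pred B4: B4→B1 stop@B0
  join B8 pred B0: · stop@B0
  join B8 pred B7: B7→B5 stop@B0
  join B9 pred B5: · stop@B5
  join B9 pred B7: B7 stop@B5
  DF(B0)=∅
  DF(B1)={B3,B5,B6}
  DF(B2)={B3}
  DF(B3)={B5,B6}
  DF(B4)={B5,B6}
  DF(B5)={B8}
  DF(B6)=∅
  DF(B7)={B8,B9}
  DF(B8)=∅
  DF(B9)=∅

φ for p: defs {B0,B1,B3,B4,B7,B9}
  DF⁺ = {B3,B5,B6,B8,B9}

Answer: ["B3", "B5", "B6", "B8", "B9"]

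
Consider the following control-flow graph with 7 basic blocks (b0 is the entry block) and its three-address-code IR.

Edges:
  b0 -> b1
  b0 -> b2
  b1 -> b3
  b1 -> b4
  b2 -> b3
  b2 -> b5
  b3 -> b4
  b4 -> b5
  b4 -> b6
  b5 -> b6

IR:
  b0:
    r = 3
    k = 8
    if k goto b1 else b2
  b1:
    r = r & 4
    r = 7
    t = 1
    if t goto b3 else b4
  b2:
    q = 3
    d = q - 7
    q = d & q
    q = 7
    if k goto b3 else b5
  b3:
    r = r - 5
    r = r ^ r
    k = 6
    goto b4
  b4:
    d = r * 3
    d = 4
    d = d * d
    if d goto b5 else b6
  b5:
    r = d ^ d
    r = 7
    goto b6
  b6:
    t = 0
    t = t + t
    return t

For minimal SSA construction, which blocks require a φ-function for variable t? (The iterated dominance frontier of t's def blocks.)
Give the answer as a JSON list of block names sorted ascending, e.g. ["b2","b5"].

Answer: ["b3", "b4", "b5", "b6"]

Analysis:
idom tree: b1←b0 b2←b0 b3←b0 b4←b0 b5←b0 b6←b0
Dom∩ at merges:
  b3: preds {b1,b2}: {b0,b1} ∩ {b0,b2} = {b0}; idom=b0
  b4: preds {b1,b3}: {b0,b1} ∩ {b0,b3} = {b0}; idom=b0
  b5: preds {b2,b4}: {b0,b2} ∩ {b0,b4} = {b0}; idom=b0
  b6: preds {b4,b5}: {b0,b4} ∩ {b0,b5} = {b0}; idom=b0

DF walk-up:
  b3←b1: walk b1 to b0
  b3←b2: walk b2 to b0
  b4←b1: walk b1 to b0
  b4←b3: walk b3 to b0
  b5←b2: walk b2 to b0
  b5←b4: walk b4 to b0
  b6←b4: walk b4 to b0
  b6←b5: walk b5 to b0
  DF(b0)=∅
  DF(b1)={b3,b4}
  DF(b2)={b3,b5}
  DF(b3)={b4}
  DF(b4)={b5,b6}
  DF(b5)={b6}
  DF(b6)=∅

φ for t: defs {b1,b6}
  DF⁺ = {b3,b4,b5,b6}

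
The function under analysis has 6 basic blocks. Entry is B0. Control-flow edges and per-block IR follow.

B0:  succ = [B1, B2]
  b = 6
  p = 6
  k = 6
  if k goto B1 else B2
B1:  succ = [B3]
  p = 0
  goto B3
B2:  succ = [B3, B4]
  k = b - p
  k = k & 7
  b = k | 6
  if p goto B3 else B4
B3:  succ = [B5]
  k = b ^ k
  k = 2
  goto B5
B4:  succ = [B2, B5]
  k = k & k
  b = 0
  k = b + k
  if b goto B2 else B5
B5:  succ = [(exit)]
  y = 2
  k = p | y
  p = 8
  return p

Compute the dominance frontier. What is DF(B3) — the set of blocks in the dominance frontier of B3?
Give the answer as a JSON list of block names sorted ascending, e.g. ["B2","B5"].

Answer: ["B5"]

Derivation:
idom tree: B1←B0 B2←B0 B3←B0 B4←B2 B5←B0
Join-block Dom:
  B2: preds {B0,B4}: {B0} ∩ {B0,B2,B4} = {B0}; idom=B0
  B3: preds {B1,B2}: {B0,B1} ∩ {B0,B2} = {B0}; idom=B0
  B5: preds {B3,B4}: {B0,B3} ∩ {B0,B2,B4} = {B0}; idom=B0

DF derivation:
  B2←B0: walk · to B0
  B2←B4: walk B4→B2 to B0
  B3←B1: walk B1 to B0
  B3←B2: walk B2 to B0
  B5←B3: walk B3 to B0
  B5←B4: walk B4→B2 to B0
  DF(B0)=∅
  DF(B1)={B3}
  DF(B2)={B2,B3,B5}
  DF(B3)={B5}
  DF(B4)={B2,B5}
  DF(B5)=∅

DF(B3) = ["B5"]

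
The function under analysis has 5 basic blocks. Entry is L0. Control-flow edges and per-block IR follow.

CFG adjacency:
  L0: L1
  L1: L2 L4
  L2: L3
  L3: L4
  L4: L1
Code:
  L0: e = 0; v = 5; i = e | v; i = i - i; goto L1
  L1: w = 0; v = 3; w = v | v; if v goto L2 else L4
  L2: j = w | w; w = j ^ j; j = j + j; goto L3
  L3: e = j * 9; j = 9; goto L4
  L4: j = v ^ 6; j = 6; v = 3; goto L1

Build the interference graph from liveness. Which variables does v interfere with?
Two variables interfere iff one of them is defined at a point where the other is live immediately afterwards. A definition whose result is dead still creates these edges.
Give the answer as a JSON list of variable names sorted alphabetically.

Answer: ["e", "j", "w"]

Analysis:
Block summaries:
  L0 def {e,i,v} use ∅
  L1 def {v,w} use ∅
  L2 def {j,w} use {w}
  L3 def {e,j} use {j}
  L4 def {j,v} use {v}

Live sets:
  live L0: ∅→∅
  live L1: ∅→{v,w}
  live L2: {v,w}→{j,v}
  live L3: {j,v}→{v}
  live L4: {v}→∅

Interference:
  e — {v}
  i — ∅
  j — {v,w}
  v — {e,j,w}
  w — {j,v}

N(v) = ["e", "j", "w"]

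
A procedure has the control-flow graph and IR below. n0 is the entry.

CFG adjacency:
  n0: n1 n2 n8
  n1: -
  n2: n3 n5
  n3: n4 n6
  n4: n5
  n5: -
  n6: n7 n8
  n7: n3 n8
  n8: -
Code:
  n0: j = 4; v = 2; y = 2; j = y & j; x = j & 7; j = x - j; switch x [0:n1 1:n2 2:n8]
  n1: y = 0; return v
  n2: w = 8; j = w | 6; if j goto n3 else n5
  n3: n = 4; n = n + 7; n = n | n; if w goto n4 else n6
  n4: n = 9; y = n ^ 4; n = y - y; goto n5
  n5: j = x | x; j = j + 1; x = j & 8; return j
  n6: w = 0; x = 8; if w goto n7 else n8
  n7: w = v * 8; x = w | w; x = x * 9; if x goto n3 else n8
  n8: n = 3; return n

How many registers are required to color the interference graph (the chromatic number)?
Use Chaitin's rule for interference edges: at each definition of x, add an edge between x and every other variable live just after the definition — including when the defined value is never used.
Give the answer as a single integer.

Per-block:
  n0 def {j,v,x,y} use ∅
  n1 def {y} use {v}
  n2 def {j,w} use ∅
  n3 def {n} use {w}
  n4 def {n,y} use ∅
  n5 def {j,x} use {x}
  n6 def {w,x} use ∅
  n7 def {w,x} use {v}
  n8 def {n} use ∅

Live sets:
  n0: in=∅ out={v,x}
  n1: in={v} out=∅
  n2: in={v,x} out={v,w,x}
  n3: in={v,w,x} out={v,x}
  n4: in={x} out={x}
  n5: in={x} out=∅
  n6: in={v} out={v}
  n7: in={v} out={v,w,x}
  n8: in=∅ out=∅

Conflict graph:
  j — {v,w,x,y}
  n — {v,w,x}
  v — {j,n,w,x,y}
  w — {j,n,v,x}
  x — {j,n,v,w,y}
  y — {j,v,x}

Colouring:
  {j,v,w,x} pairwise interfere (4-clique) ⇒ χ ≥ 4
  assign j→R2 n→R2 v→R0 w→R3 x→R1 y→R3 — no edge inside a register ⇒ χ ≤ 4
  χ = 4

Answer: 4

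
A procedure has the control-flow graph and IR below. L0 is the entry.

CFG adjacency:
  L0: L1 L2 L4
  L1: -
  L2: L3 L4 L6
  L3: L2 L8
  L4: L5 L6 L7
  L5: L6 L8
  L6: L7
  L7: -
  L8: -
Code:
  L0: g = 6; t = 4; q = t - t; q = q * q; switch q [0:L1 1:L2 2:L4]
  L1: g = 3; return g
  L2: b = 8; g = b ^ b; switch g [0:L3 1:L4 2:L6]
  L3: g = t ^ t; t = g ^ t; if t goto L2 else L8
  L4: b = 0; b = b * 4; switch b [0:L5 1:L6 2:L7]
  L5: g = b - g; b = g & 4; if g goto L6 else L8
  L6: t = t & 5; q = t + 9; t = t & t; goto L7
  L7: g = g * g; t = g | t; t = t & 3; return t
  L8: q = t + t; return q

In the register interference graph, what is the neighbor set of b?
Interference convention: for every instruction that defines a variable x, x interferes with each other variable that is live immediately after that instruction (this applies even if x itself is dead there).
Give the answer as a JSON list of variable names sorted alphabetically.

Block summaries:
  L0 def {g,q,t} use ∅
  L1 def {g} use ∅
  L2 def {b,g} use ∅
  L3 def {g,t} use {t}
  L4 def {b} use ∅
  L5 def {b,g} use {b,g}
  L6 def {q,t} use {t}
  L7 def {g,t} use {g,t}
  L8 def {q} use {t}

Backward fixpoint:
  L0: in=∅ out={g,t}
  L1: in=∅ out=∅
  L2: in={t} out={g,t}
  L3: in={t} out={t}
  L4: in={g,t} out={b,g,t}
  L5: in={b,g,t} out={g,t}
  L6: in={g,t} out={g,t}
  L7: in={g,t} out=∅
  L8: in={t} out=∅

Interference:
  b: {g,t}
  g: {b,q,t}
  q: {g,t}
  t: {b,g,q}

N(b) = ["g", "t"]

Answer: ["g", "t"]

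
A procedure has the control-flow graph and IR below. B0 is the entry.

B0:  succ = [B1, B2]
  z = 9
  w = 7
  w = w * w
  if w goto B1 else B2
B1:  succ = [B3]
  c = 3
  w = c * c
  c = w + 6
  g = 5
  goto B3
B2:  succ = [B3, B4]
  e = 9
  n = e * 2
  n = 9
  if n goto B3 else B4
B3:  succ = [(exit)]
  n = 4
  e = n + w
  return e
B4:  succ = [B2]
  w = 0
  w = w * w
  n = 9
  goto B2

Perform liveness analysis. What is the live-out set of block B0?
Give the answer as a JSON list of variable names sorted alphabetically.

Answer: ["w"]

Derivation:
Block summaries:
  B0 def {w,z} use ∅
  B1 def {c,g,w} use ∅
  B2 def {e,n} use ∅
  B3 def {e,n} use {w}
  B4 def {n,w} use ∅

Liveness:
  live B0: ∅→{w}
  live B1: ∅→{w}
  live B2: {w}→{w}
  live B3: {w}→∅
  live B4: ∅→{w}

live-out(B0) = ["w"]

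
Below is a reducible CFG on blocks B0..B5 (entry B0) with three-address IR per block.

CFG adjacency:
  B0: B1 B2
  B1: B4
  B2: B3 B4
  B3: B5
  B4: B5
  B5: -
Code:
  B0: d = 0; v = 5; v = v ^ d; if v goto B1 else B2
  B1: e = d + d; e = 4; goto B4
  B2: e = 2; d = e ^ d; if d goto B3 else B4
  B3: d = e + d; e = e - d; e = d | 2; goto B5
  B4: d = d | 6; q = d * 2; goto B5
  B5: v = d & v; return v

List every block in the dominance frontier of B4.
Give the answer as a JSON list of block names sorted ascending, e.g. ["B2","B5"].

idom tree: B1←B0 B2←B0 B3←B2 B4←B0 B5←B0
Dom at joins:
  B4: preds {B1,B2}: {B0,B1} ∩ {B0,B2} = {B0}; idom=B0
  B5: preds {B3,B4}: {B0,B2,B3} ∩ {B0,B4} = {B0}; idom=B0

DF derivation:
  B4←B1: walk B1 to B0
  B4←B2: walk B2 to B0
  B5←B3: walk B3→B2 to B0
  B5←B4: walk B4 to B0
  DF(B0)=∅
  DF(B1)={B4}
  DF(B2)={B4,B5}
  DF(B3)={B5}
  DF(B4)={B5}
  DF(B5)=∅

DF(B4) = ["B5"]

Answer: ["B5"]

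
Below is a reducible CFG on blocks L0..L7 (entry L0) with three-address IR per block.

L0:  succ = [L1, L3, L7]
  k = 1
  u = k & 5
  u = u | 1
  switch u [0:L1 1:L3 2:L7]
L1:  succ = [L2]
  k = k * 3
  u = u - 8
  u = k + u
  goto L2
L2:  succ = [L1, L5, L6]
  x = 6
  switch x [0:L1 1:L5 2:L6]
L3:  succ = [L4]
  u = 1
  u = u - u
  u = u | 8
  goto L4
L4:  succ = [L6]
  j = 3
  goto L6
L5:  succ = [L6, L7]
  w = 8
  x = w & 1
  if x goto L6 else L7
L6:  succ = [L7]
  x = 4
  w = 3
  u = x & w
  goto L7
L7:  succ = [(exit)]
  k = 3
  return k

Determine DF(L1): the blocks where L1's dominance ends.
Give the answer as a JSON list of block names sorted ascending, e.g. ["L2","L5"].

idom tree: L1←L0 L2←L1 L3←L0 L4←L3 L5←L2 L6←L0 L7←L0
Join-block Dom:
  L1: preds {L0,L2}: {L0} ∩ {L0,L1,L2} = {L0}; idom=L0
  L6: preds {L2,L4,L5}: {L0,L1,L2} ∩ {L0,L3,L4} ∩ {L0,L1,L2,L5} = {L0}; idom=L0
  L7: preds {L0,L5,L6}: {L0} ∩ {L0,L1,L2,L5} ∩ {L0,L6} = {L0}; idom=L0

DF walk-up:
  join L1 pred L0: · stop@L0
  join L1 pred L2: L2→L1 stop@L0
  join L6 pred L2: L2→L1 stop@L0
  join L6 pred L4: L4→L3 stop@L0
  join L6 pred L5: L5→L2→L1 stop@L0
  join L7 pred L0: · stop@L0
  join L7 pred L5: L5→L2→L1 stop@L0
  join L7 pred L6: L6 stop@L0
  L0: DF=∅
  L1: DF={L1,L6,L7}
  L2: DF={L1,L6,L7}
  L3: DF={L6}
  L4: DF={L6}
  L5: DF={L6,L7}
  L6: DF={L7}
  L7: DF=∅

DF(L1) = ["L1", "L6", "L7"]

Answer: ["L1", "L6", "L7"]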